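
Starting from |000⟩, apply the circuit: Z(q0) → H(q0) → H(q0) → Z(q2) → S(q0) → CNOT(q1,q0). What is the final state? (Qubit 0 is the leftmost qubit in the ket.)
|000⟩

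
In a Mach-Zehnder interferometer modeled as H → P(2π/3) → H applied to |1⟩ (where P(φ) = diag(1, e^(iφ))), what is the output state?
(0.75 - 0.433i)|0⟩ + (0.25 + 0.433i)|1⟩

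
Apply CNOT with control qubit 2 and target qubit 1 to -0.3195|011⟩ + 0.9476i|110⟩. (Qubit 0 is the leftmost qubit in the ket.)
-0.3195|001⟩ + 0.9476i|110⟩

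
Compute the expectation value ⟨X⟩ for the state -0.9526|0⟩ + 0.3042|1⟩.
-0.5796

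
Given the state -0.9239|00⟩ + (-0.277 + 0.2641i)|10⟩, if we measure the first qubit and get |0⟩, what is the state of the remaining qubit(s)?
-|0⟩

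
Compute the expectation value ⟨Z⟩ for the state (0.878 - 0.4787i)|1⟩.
-1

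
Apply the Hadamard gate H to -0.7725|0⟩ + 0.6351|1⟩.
-0.09716|0⟩ - 0.9953|1⟩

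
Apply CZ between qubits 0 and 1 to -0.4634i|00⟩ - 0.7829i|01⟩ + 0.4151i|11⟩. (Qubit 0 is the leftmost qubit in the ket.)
-0.4634i|00⟩ - 0.7829i|01⟩ - 0.4151i|11⟩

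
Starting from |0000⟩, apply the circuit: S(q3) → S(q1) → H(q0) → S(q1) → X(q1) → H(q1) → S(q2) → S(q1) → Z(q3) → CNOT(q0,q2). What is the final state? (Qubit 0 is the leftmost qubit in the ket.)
1/2|0000⟩ - (1/2)i|0100⟩ + 1/2|1010⟩ - (1/2)i|1110⟩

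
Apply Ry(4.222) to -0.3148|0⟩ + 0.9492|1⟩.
-0.6521|0⟩ - 0.7582|1⟩

Ry(4.222) = [[cos(θ/2), −sin(θ/2)], [sin(θ/2), cos(θ/2)]]; θ = 4.222, cos(θ/2) ≈ -0.514311, sin(θ/2) ≈ 0.857604.
With a = amp(|0⟩) = -0.3148 and b = amp(|1⟩) = 0.9492:
new amp(|0⟩) = (-0.514311)·a + (-0.857604)·b = -0.6521
new amp(|1⟩) = (0.857604)·a + (-0.514311)·b = -0.7582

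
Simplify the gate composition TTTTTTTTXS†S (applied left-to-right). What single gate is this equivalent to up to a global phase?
X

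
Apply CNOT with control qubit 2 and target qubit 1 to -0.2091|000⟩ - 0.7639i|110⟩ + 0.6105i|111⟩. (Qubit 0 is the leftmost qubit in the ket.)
-0.2091|000⟩ + 0.6105i|101⟩ - 0.7639i|110⟩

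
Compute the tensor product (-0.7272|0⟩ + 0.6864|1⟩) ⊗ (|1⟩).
-0.7272|01⟩ + 0.6864|11⟩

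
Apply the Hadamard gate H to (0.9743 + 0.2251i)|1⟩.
(0.6889 + 0.1592i)|0⟩ + (-0.6889 - 0.1592i)|1⟩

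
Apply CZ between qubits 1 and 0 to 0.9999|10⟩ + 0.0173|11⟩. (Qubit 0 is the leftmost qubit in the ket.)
0.9999|10⟩ - 0.0173|11⟩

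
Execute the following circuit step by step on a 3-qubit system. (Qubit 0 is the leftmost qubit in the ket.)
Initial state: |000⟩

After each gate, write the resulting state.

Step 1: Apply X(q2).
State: |001⟩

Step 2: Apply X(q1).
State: |011⟩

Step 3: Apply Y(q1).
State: -i|001⟩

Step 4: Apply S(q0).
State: -i|001⟩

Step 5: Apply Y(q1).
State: |011⟩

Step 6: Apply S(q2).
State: i|011⟩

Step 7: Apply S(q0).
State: i|011⟩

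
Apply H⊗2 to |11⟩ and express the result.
1/2|00⟩ - 1/2|01⟩ - 1/2|10⟩ + 1/2|11⟩

H⊗2 gives amp(|y⟩) = (1/2) Σ_x (−1)^(x·y) amp(|x⟩), where x·y is the number of positions in which both x and y have a 1.
|00⟩: (1)/2 = 1/2
|01⟩: (-1)/2 = -1/2
|10⟩: (-1)/2 = -1/2
|11⟩: (1)/2 = 1/2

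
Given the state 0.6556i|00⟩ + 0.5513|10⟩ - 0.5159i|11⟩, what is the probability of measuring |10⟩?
0.3039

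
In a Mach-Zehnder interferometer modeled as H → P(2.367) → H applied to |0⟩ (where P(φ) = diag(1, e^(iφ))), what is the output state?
(0.1426 + 0.3497i)|0⟩ + (0.8574 - 0.3497i)|1⟩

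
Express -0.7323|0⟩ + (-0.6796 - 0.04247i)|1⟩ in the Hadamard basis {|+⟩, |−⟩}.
(-0.9984 - 0.03003i)|+⟩ + (-0.03726 + 0.03003i)|−⟩

With |ψ⟩ = α|0⟩ + β|1⟩, the Hadamard-basis coefficients are ⟨+|ψ⟩ = (α + β)/√2 and ⟨−|ψ⟩ = (α − β)/√2.
Here α = -0.7323, β = (-0.6796 - 0.04247i): (α + β)/√2 = (-0.9984 - 0.03003i), (α − β)/√2 = (-0.03726 + 0.03003i).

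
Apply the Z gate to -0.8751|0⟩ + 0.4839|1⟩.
-0.8751|0⟩ - 0.4839|1⟩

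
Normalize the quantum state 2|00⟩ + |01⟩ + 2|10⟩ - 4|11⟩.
0.4|00⟩ + 0.2|01⟩ + 0.4|10⟩ - 0.8|11⟩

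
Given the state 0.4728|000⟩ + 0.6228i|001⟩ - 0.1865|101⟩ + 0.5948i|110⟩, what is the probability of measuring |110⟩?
0.3538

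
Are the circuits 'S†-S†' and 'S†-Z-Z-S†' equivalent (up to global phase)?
Yes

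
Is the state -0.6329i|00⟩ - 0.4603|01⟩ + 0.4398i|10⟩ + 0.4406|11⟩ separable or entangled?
Entangled

Writing the state as a|00⟩ + b|01⟩ + c|10⟩ + d|11⟩, it is a product state iff ad − bc = 0.
Here (a, b, c, d) = (-0.6329i, -0.4603, 0.4398i, 0.4406): ad − bc = (-0.6329i)(0.4406) − (-0.4603)(0.4398i) = -0.07642i ≠ 0, so the state is entangled.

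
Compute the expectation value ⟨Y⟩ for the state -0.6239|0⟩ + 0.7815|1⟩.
0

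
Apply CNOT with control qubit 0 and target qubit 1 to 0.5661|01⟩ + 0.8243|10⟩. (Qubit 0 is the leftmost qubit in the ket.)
0.5661|01⟩ + 0.8243|11⟩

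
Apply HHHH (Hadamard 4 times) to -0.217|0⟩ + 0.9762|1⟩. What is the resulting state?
-0.217|0⟩ + 0.9762|1⟩

H² = I, so an even number of Hadamards cancels: H^4 = I and the state is unchanged.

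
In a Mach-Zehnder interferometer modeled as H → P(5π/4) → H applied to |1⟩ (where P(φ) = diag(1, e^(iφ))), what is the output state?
(0.8536 + (1/√8)i)|0⟩ + (0.1464 - (1/√8)i)|1⟩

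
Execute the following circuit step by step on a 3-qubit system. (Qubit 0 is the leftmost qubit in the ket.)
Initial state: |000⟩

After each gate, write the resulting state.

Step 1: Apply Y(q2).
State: i|001⟩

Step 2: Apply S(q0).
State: i|001⟩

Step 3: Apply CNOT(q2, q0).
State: i|101⟩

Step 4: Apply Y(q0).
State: |001⟩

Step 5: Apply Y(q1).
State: i|011⟩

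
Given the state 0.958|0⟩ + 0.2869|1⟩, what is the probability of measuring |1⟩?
0.08231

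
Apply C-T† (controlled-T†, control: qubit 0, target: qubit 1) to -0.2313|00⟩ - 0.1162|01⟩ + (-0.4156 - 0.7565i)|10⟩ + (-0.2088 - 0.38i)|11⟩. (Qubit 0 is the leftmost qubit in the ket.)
-0.2313|00⟩ - 0.1162|01⟩ + (-0.4156 - 0.7565i)|10⟩ + (-0.4163 - 0.1211i)|11⟩

C-T† leaves the control-|0⟩ kets |00⟩, |01⟩ unchanged and applies T† to qubit 1 on the control-|1⟩ pair (|10⟩, |11⟩).
T† = [[1, 0], [0, (1/√2 - (1/√2)i)]].
With a = amp(|10⟩) = (-0.4156 - 0.7565i) and b = amp(|11⟩) = (-0.2088 - 0.38i):
new amp(|10⟩) = (1)·a = (-0.4156 - 0.7565i)
new amp(|11⟩) = (1/√2 - (1/√2)i)·b = (-0.4163 - 0.1211i)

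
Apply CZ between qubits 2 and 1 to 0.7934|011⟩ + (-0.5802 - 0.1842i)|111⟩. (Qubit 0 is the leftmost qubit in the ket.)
-0.7934|011⟩ + (0.5802 + 0.1842i)|111⟩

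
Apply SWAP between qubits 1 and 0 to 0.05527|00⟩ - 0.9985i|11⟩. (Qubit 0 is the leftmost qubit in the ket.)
0.05527|00⟩ - 0.9985i|11⟩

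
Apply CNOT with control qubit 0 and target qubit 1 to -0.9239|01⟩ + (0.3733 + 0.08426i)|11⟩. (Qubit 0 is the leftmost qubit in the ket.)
-0.9239|01⟩ + (0.3733 + 0.08426i)|10⟩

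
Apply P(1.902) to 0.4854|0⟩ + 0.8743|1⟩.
0.4854|0⟩ + (-0.2843 + 0.8268i)|1⟩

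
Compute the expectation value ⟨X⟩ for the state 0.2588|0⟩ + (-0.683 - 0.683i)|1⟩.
-0.3535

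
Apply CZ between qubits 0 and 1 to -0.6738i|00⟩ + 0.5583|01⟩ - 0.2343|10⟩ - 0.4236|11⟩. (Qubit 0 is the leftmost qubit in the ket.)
-0.6738i|00⟩ + 0.5583|01⟩ - 0.2343|10⟩ + 0.4236|11⟩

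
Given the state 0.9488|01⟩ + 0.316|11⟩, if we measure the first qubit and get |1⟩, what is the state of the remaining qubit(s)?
|1⟩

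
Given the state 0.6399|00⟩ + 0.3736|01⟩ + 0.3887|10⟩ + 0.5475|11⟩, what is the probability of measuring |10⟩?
0.1511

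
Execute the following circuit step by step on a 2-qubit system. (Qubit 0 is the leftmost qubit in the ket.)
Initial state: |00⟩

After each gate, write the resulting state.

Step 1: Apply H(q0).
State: 1/√2|00⟩ + 1/√2|10⟩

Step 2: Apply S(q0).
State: 1/√2|00⟩ + (1/√2)i|10⟩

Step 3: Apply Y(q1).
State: (1/√2)i|01⟩ - 1/√2|11⟩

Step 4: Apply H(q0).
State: (-1/2 + (1/2)i)|01⟩ + (1/2 + (1/2)i)|11⟩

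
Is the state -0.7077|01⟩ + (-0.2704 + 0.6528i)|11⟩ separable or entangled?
Separable

Writing the state as a|00⟩ + b|01⟩ + c|10⟩ + d|11⟩, it is a product state iff ad − bc = 0.
Here (a, b, c, d) = (0, -0.7077, 0, (-0.2704 + 0.6528i)): ad − bc = (0)(-0.2704 + 0.6528i) − (-0.7077)(0) = 0, so the state is separable.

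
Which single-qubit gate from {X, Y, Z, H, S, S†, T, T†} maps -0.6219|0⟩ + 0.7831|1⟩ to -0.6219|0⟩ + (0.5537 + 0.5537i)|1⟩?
T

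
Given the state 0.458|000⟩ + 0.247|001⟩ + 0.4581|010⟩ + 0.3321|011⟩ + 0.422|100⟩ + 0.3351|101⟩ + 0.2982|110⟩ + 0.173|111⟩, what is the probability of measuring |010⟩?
0.2099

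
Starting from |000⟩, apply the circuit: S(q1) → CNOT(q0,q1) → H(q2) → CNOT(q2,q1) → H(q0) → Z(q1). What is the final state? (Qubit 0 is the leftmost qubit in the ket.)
1/2|000⟩ - 1/2|011⟩ + 1/2|100⟩ - 1/2|111⟩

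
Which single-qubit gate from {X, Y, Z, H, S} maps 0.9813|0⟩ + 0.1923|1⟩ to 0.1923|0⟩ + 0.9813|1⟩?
X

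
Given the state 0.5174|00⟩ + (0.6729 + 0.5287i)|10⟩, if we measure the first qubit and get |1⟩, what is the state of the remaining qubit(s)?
(0.7863 + 0.6178i)|0⟩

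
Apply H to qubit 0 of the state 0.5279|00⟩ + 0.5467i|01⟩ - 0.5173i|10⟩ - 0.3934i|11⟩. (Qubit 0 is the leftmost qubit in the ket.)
(0.3733 - 0.3658i)|00⟩ + 0.1084i|01⟩ + (0.3733 + 0.3658i)|10⟩ + 0.6648i|11⟩

H on qubit 0 mixes each pair of kets that differ only in qubit 0: amplitudes (a, b) of (|…0…⟩, |…1…⟩) become ((a + b)/√2, (a − b)/√2). Kets absent from the input have amplitude 0.
(|00⟩, |10⟩): (a, b) = (0.5279, -0.5173i) → ((0.3733 - 0.3658i), (0.3733 + 0.3658i))
(|01⟩, |11⟩): (a, b) = (0.5467i, -0.3934i) → (0.1084i, 0.6648i)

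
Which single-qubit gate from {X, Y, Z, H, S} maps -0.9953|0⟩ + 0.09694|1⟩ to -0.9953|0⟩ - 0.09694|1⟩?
Z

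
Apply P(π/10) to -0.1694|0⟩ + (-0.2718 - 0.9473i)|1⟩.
-0.1694|0⟩ + (0.03423 - 0.9849i)|1⟩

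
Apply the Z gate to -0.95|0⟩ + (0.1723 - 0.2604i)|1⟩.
-0.95|0⟩ + (-0.1723 + 0.2604i)|1⟩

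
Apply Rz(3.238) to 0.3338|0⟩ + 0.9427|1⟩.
(-0.01608 - 0.3334i)|0⟩ + (-0.04542 + 0.9416i)|1⟩

Rz(3.238) = [[e^(−iθ/2), 0], [0, e^(iθ/2)]] with e^(±iθ/2) = cos(θ/2) ± i·sin(θ/2); θ = 3.238, cos(θ/2) ≈ -0.048185, sin(θ/2) ≈ 0.998838.
With a = amp(|0⟩) = 0.3338 and b = amp(|1⟩) = 0.9427:
new amp(|0⟩) = (-0.048185 - 0.998838i)·a = (-0.01608 - 0.3334i)
new amp(|1⟩) = (-0.048185 + 0.998838i)·b = (-0.04542 + 0.9416i)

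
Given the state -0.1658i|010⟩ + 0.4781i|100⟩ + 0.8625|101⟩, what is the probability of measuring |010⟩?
0.02749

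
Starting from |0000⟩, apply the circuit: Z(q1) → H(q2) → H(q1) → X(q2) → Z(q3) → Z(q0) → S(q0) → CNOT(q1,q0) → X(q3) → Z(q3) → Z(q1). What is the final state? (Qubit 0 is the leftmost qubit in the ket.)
-1/2|0001⟩ - 1/2|0011⟩ + 1/2|1101⟩ + 1/2|1111⟩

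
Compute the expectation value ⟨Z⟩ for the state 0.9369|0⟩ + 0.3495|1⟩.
0.7556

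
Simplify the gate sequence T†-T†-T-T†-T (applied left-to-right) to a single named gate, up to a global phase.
T†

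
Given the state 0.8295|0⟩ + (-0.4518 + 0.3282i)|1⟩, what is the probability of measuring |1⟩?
0.3118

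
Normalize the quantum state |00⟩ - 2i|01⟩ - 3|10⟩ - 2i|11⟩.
0.2357|00⟩ - 0.4714i|01⟩ - 1/√2|10⟩ - 0.4714i|11⟩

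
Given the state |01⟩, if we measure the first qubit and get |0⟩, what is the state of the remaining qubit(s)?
|1⟩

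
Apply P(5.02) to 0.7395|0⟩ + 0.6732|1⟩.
0.7395|0⟩ + (0.2038 - 0.6416i)|1⟩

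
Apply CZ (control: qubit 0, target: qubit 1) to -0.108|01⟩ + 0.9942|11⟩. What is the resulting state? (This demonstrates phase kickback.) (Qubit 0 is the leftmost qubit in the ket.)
-0.108|01⟩ - 0.9942|11⟩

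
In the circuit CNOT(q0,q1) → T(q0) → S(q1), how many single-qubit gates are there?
2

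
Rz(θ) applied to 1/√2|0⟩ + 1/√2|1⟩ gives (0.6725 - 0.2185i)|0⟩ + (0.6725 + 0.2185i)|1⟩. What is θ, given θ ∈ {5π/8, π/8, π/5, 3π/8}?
π/5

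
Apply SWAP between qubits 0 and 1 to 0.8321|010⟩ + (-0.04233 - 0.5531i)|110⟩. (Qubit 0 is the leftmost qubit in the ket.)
0.8321|100⟩ + (-0.04233 - 0.5531i)|110⟩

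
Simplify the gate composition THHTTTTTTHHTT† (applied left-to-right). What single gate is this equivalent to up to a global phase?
T†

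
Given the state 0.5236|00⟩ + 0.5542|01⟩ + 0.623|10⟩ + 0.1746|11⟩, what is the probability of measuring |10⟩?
0.3881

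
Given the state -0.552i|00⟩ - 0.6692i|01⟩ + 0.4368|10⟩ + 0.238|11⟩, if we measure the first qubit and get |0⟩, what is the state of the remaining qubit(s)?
-0.6363i|0⟩ - 0.7714i|1⟩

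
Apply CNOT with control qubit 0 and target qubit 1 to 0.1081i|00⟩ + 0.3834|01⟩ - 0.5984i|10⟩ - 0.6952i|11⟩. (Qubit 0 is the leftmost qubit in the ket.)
0.1081i|00⟩ + 0.3834|01⟩ - 0.6952i|10⟩ - 0.5984i|11⟩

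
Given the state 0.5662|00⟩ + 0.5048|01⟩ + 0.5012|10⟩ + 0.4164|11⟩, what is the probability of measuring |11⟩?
0.1734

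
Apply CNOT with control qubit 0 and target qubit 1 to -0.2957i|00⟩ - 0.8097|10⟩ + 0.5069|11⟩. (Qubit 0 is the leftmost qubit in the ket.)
-0.2957i|00⟩ + 0.5069|10⟩ - 0.8097|11⟩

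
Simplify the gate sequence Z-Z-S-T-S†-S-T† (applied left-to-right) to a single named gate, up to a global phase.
S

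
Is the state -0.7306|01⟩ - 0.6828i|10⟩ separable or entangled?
Entangled

Writing the state as a|00⟩ + b|01⟩ + c|10⟩ + d|11⟩, it is a product state iff ad − bc = 0.
Here (a, b, c, d) = (0, -0.7306, -0.6828i, 0): ad − bc = (0)(0) − (-0.7306)(-0.6828i) = -0.4989i ≠ 0, so the state is entangled.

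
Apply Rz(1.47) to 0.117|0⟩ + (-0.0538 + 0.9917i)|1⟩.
(0.08679 - 0.07846i)|0⟩ + (-0.7049 + 0.6996i)|1⟩

Rz(1.47) = [[e^(−iθ/2), 0], [0, e^(iθ/2)]] with e^(±iθ/2) = cos(θ/2) ± i·sin(θ/2); θ = 1.47, cos(θ/2) ≈ 0.741831, sin(θ/2) ≈ 0.670587.
With a = amp(|0⟩) = 0.117 and b = amp(|1⟩) = (-0.0538 + 0.9917i):
new amp(|0⟩) = (0.741831 - 0.670587i)·a = (0.08679 - 0.07846i)
new amp(|1⟩) = (0.741831 + 0.670587i)·b = (-0.7049 + 0.6996i)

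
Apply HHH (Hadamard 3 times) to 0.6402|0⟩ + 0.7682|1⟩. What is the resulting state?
0.9959|0⟩ - 0.09051|1⟩

H² = I, so H^3 = H: a single Hadamard. With (a, b) = (0.6402, 0.7682), H gives ((a + b)/√2, (a − b)/√2) = (0.9959, -0.09051).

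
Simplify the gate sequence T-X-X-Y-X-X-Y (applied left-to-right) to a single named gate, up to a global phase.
T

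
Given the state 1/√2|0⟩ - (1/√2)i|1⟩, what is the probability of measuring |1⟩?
1/2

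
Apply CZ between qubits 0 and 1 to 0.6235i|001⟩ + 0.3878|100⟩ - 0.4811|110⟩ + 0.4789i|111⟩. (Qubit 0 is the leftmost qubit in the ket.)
0.6235i|001⟩ + 0.3878|100⟩ + 0.4811|110⟩ - 0.4789i|111⟩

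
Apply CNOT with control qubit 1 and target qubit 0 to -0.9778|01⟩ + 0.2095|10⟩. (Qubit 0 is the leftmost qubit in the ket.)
0.2095|10⟩ - 0.9778|11⟩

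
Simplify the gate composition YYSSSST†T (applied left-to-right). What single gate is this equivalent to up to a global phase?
I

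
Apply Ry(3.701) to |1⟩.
-0.9611|0⟩ - 0.2761|1⟩

Ry(3.701) = [[cos(θ/2), −sin(θ/2)], [sin(θ/2), cos(θ/2)]]; θ = 3.701, cos(θ/2) ≈ -0.276071, sin(θ/2) ≈ 0.961137.
With a = amp(|0⟩) = 0 and b = amp(|1⟩) = 1:
new amp(|0⟩) = (-0.276071)·a + (-0.961137)·b = -0.9611
new amp(|1⟩) = (0.961137)·a + (-0.276071)·b = -0.2761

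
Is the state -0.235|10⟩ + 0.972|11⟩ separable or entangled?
Separable

Writing the state as a|00⟩ + b|01⟩ + c|10⟩ + d|11⟩, it is a product state iff ad − bc = 0.
Here (a, b, c, d) = (0, 0, -0.235, 0.972): ad − bc = (0)(0.972) − (0)(-0.235) = 0, so the state is separable.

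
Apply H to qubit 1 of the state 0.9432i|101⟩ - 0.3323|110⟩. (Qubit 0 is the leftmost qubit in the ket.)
-0.235|100⟩ + 0.6669i|101⟩ + 0.235|110⟩ + 0.6669i|111⟩

H on qubit 1 mixes each pair of kets that differ only in qubit 1: amplitudes (a, b) of (|…0…⟩, |…1…⟩) become ((a + b)/√2, (a − b)/√2). Kets absent from the input have amplitude 0.
(|100⟩, |110⟩): (a, b) = (0, -0.3323) → (-0.235, 0.235)
(|101⟩, |111⟩): (a, b) = (0.9432i, 0) → (0.6669i, 0.6669i)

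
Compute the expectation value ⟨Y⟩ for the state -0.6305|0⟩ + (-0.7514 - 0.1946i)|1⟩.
0.2454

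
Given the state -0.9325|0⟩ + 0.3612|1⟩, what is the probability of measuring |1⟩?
0.1305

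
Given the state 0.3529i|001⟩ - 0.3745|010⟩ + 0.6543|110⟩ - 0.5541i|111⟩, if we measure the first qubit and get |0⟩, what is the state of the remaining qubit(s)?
0.6858i|01⟩ - 0.7278|10⟩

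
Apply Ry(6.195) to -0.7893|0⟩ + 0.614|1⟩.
0.7615|0⟩ - 0.6482|1⟩

Ry(6.195) = [[cos(θ/2), −sin(θ/2)], [sin(θ/2), cos(θ/2)]]; θ = 6.195, cos(θ/2) ≈ -0.999028, sin(θ/2) ≈ 0.0440784.
With a = amp(|0⟩) = -0.7893 and b = amp(|1⟩) = 0.614:
new amp(|0⟩) = (-0.999028)·a + (-0.0440784)·b = 0.7615
new amp(|1⟩) = (0.0440784)·a + (-0.999028)·b = -0.6482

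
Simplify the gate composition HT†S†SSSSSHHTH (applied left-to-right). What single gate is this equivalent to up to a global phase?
I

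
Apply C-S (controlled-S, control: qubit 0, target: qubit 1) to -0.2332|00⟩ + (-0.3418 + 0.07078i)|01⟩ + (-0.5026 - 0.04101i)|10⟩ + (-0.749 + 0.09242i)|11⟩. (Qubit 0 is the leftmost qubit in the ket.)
-0.2332|00⟩ + (-0.3418 + 0.07078i)|01⟩ + (-0.5026 - 0.04101i)|10⟩ + (-0.09242 - 0.749i)|11⟩

C-S leaves the control-|0⟩ kets |00⟩, |01⟩ unchanged and applies S to qubit 1 on the control-|1⟩ pair (|10⟩, |11⟩).
S = [[1, 0], [0, i]].
With a = amp(|10⟩) = (-0.5026 - 0.04101i) and b = amp(|11⟩) = (-0.749 + 0.09242i):
new amp(|10⟩) = (1)·a = (-0.5026 - 0.04101i)
new amp(|11⟩) = (i)·b = (-0.09242 - 0.749i)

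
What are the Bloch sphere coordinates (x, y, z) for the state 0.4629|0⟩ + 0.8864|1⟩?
(0.8206, 0, -0.5714)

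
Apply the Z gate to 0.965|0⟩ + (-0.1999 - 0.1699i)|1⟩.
0.965|0⟩ + (0.1999 + 0.1699i)|1⟩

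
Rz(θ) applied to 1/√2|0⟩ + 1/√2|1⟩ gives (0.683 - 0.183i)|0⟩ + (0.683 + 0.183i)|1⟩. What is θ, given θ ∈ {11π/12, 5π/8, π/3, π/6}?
π/6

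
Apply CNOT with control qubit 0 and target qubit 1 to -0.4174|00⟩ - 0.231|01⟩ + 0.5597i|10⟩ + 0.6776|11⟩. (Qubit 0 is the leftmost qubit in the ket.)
-0.4174|00⟩ - 0.231|01⟩ + 0.6776|10⟩ + 0.5597i|11⟩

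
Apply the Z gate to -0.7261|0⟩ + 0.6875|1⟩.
-0.7261|0⟩ - 0.6875|1⟩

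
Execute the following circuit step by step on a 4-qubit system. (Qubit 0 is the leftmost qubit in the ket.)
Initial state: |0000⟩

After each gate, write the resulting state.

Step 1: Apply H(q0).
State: 1/√2|0000⟩ + 1/√2|1000⟩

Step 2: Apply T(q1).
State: 1/√2|0000⟩ + 1/√2|1000⟩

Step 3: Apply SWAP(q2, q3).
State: 1/√2|0000⟩ + 1/√2|1000⟩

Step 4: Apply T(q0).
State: 1/√2|0000⟩ + (1/2 + (1/2)i)|1000⟩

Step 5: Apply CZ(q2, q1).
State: 1/√2|0000⟩ + (1/2 + (1/2)i)|1000⟩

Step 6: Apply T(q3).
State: 1/√2|0000⟩ + (1/2 + (1/2)i)|1000⟩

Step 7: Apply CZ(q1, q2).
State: 1/√2|0000⟩ + (1/2 + (1/2)i)|1000⟩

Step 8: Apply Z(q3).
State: 1/√2|0000⟩ + (1/2 + (1/2)i)|1000⟩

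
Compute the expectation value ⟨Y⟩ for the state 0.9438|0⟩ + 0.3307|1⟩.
0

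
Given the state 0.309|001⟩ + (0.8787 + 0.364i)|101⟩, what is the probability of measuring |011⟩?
0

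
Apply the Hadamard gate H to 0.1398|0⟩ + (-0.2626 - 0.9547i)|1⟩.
(-0.08683 - 0.6751i)|0⟩ + (0.2845 + 0.6751i)|1⟩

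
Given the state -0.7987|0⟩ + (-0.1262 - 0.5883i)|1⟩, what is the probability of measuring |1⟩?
0.362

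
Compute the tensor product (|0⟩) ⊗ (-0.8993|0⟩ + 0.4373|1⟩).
-0.8993|00⟩ + 0.4373|01⟩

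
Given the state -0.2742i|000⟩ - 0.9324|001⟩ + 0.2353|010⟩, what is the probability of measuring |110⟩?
0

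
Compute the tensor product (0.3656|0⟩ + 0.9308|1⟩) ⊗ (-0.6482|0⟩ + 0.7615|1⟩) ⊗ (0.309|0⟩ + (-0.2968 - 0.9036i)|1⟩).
-0.07323|000⟩ + (0.07034 + 0.2141i)|001⟩ + 0.08603|010⟩ + (-0.08263 - 0.2516i)|011⟩ - 0.1864|100⟩ + (0.1791 + 0.5452i)|101⟩ + 0.219|110⟩ + (-0.2104 - 0.6405i)|111⟩

amp(|b₁b₂…⟩) = product of the factor amplitudes for bits b₁, b₂, …; only kets whose every factor amplitude is nonzero survive.
|000⟩: (0.3656)(-0.6482)(0.309) = -0.07323
|001⟩: (0.3656)(-0.6482)(-0.2968 - 0.9036i) = (0.07034 + 0.2141i)
|010⟩: (0.3656)(0.7615)(0.309) = 0.08603
|011⟩: (0.3656)(0.7615)(-0.2968 - 0.9036i) = (-0.08263 - 0.2516i)
|100⟩: (0.9308)(-0.6482)(0.309) = -0.1864
|101⟩: (0.9308)(-0.6482)(-0.2968 - 0.9036i) = (0.1791 + 0.5452i)
|110⟩: (0.9308)(0.7615)(0.309) = 0.219
|111⟩: (0.9308)(0.7615)(-0.2968 - 0.9036i) = (-0.2104 - 0.6405i)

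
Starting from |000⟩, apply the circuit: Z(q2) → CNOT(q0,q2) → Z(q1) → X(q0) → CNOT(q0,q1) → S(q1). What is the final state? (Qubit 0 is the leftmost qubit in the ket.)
i|110⟩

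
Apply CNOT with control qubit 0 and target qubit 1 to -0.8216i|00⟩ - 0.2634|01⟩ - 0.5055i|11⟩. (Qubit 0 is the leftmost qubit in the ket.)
-0.8216i|00⟩ - 0.2634|01⟩ - 0.5055i|10⟩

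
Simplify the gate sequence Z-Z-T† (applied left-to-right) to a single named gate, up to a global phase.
T†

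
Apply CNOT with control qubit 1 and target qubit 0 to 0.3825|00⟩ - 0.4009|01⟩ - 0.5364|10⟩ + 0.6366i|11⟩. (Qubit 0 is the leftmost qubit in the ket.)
0.3825|00⟩ + 0.6366i|01⟩ - 0.5364|10⟩ - 0.4009|11⟩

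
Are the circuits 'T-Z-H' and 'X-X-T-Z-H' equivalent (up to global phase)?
Yes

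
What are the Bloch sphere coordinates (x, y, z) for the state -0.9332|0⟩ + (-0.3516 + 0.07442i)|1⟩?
(0.6562, -0.1389, 0.7417)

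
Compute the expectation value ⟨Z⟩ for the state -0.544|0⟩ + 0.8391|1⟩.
-0.4082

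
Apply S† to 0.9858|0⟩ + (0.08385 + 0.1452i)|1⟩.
0.9858|0⟩ + (0.1452 - 0.08385i)|1⟩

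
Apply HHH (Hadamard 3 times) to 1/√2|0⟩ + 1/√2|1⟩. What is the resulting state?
|0⟩

H² = I, so H^3 = H: a single Hadamard. With (a, b) = (1/√2, 1/√2), H gives ((a + b)/√2, (a − b)/√2) = (1, 0).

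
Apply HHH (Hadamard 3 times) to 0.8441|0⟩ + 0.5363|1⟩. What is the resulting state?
0.9761|0⟩ + 0.2176|1⟩

H² = I, so H^3 = H: a single Hadamard. With (a, b) = (0.8441, 0.5363), H gives ((a + b)/√2, (a − b)/√2) = (0.9761, 0.2176).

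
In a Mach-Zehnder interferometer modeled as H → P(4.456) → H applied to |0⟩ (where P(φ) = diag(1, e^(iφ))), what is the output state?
(0.3732 - 0.4837i)|0⟩ + (0.6268 + 0.4837i)|1⟩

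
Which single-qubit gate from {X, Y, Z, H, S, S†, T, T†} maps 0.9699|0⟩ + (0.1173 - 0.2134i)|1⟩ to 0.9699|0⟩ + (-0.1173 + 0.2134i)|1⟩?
Z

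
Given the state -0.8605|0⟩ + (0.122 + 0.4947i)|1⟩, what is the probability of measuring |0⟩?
0.7405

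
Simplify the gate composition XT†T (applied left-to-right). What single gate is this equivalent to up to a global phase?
X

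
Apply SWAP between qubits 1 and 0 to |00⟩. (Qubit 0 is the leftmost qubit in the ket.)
|00⟩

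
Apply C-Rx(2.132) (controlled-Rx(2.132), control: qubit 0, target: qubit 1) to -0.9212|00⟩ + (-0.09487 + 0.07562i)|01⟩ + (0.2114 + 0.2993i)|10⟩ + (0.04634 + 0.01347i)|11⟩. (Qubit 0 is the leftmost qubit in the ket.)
-0.9212|00⟩ + (-0.09487 + 0.07562i)|01⟩ + (0.114 + 0.1042i)|10⟩ + (0.2844 - 0.1785i)|11⟩

C-Rx(2.132) leaves the control-|0⟩ kets |00⟩, |01⟩ unchanged and applies Rx(2.132) to qubit 1 on the control-|1⟩ pair (|10⟩, |11⟩).
Rx(2.132) = [[cos(θ/2), −i·sin(θ/2)], [−i·sin(θ/2), cos(θ/2)]]; θ = 2.132, cos(θ/2) ≈ 0.483629, sin(θ/2) ≈ 0.875273.
With a = amp(|10⟩) = (0.2114 + 0.2993i) and b = amp(|11⟩) = (0.04634 + 0.01347i):
new amp(|10⟩) = (0.483629)·a + (-0.875273i)·b = (0.114 + 0.1042i)
new amp(|11⟩) = (-0.875273i)·a + (0.483629)·b = (0.2844 - 0.1785i)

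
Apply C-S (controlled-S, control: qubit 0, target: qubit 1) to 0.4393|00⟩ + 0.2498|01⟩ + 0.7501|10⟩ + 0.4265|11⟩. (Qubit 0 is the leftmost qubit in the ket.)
0.4393|00⟩ + 0.2498|01⟩ + 0.7501|10⟩ + 0.4265i|11⟩

C-S leaves the control-|0⟩ kets |00⟩, |01⟩ unchanged and applies S to qubit 1 on the control-|1⟩ pair (|10⟩, |11⟩).
S = [[1, 0], [0, i]].
With a = amp(|10⟩) = 0.7501 and b = amp(|11⟩) = 0.4265:
new amp(|10⟩) = (1)·a = 0.7501
new amp(|11⟩) = (i)·b = 0.4265i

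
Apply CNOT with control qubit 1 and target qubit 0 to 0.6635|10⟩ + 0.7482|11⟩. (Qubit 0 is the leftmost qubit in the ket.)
0.7482|01⟩ + 0.6635|10⟩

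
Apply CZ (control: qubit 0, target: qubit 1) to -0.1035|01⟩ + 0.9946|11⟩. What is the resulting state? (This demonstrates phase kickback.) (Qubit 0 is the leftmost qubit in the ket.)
-0.1035|01⟩ - 0.9946|11⟩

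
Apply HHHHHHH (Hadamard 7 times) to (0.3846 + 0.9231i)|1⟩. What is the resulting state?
(0.272 + 0.6527i)|0⟩ + (-0.272 - 0.6527i)|1⟩

H² = I, so H^7 = H: a single Hadamard. With (a, b) = (0, (0.3846 + 0.9231i)), H gives ((a + b)/√2, (a − b)/√2) = ((0.272 + 0.6527i), (-0.272 - 0.6527i)).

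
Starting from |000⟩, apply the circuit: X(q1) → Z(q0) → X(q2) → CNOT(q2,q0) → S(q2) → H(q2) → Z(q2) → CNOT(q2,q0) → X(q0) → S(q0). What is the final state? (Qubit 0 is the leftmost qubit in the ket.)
(1/√2)i|010⟩ - 1/√2|111⟩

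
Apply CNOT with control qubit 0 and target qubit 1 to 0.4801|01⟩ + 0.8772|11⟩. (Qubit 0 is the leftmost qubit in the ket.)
0.4801|01⟩ + 0.8772|10⟩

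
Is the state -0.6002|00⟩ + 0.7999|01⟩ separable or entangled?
Separable

Writing the state as a|00⟩ + b|01⟩ + c|10⟩ + d|11⟩, it is a product state iff ad − bc = 0.
Here (a, b, c, d) = (-0.6002, 0.7999, 0, 0): ad − bc = (-0.6002)(0) − (0.7999)(0) = 0, so the state is separable.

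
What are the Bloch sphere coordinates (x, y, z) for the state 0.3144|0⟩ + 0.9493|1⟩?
(0.5969, 0, -0.8023)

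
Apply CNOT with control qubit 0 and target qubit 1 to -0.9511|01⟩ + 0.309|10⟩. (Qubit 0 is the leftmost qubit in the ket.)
-0.9511|01⟩ + 0.309|11⟩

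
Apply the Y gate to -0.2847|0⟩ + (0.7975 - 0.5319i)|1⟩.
(-0.5319 - 0.7975i)|0⟩ - 0.2847i|1⟩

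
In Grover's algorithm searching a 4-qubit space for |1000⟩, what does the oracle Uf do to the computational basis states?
Uf|x⟩ = -|x⟩ if x = 1000, else |x⟩ (phase flip on target)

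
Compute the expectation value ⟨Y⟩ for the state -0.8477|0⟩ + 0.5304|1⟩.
0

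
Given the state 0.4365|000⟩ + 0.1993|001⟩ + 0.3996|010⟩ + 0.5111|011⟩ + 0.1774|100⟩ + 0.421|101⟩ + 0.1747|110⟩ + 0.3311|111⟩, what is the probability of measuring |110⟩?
0.03052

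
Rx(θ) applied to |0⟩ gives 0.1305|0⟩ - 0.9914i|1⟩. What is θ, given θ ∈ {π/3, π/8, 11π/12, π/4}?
11π/12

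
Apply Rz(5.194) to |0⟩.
(-0.8553 - 0.5181i)|0⟩

Rz(5.194) = [[e^(−iθ/2), 0], [0, e^(iθ/2)]] with e^(±iθ/2) = cos(θ/2) ± i·sin(θ/2); θ = 5.194, cos(θ/2) ≈ -0.855338, sin(θ/2) ≈ 0.51807.
With a = amp(|0⟩) = 1 and b = amp(|1⟩) = 0:
new amp(|0⟩) = (-0.855338 - 0.51807i)·a = (-0.8553 - 0.5181i)
new amp(|1⟩) = (-0.855338 + 0.51807i)·b = 0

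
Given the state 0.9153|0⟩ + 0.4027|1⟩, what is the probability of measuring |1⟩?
0.1622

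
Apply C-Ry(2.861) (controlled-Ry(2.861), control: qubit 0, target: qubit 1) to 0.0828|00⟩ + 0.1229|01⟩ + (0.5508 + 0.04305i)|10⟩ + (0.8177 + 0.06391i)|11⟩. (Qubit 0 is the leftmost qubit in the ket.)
0.0828|00⟩ + 0.1229|01⟩ + (-0.7326 - 0.05726i)|10⟩ + (0.6597 + 0.05156i)|11⟩

C-Ry(2.861) leaves the control-|0⟩ kets |00⟩, |01⟩ unchanged and applies Ry(2.861) to qubit 1 on the control-|1⟩ pair (|10⟩, |11⟩).
Ry(2.861) = [[cos(θ/2), −sin(θ/2)], [sin(θ/2), cos(θ/2)]]; θ = 2.861, cos(θ/2) ≈ 0.139837, sin(θ/2) ≈ 0.990175.
With a = amp(|10⟩) = (0.5508 + 0.04305i) and b = amp(|11⟩) = (0.8177 + 0.06391i):
new amp(|10⟩) = (0.139837)·a + (-0.990175)·b = (-0.7326 - 0.05726i)
new amp(|11⟩) = (0.990175)·a + (0.139837)·b = (0.6597 + 0.05156i)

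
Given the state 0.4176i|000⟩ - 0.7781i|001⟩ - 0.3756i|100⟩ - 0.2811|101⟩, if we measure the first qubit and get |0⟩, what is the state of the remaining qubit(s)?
0.4729i|00⟩ - 0.8811i|01⟩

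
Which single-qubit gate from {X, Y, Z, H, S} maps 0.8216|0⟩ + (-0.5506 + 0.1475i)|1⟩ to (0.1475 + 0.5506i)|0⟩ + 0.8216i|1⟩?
Y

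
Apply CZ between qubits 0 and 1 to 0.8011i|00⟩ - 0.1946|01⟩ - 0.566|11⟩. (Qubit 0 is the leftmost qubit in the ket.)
0.8011i|00⟩ - 0.1946|01⟩ + 0.566|11⟩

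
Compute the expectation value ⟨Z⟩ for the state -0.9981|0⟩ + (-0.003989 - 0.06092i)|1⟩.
0.9925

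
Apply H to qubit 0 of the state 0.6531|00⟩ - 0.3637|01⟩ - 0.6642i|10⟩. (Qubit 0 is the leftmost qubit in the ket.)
(0.4618 - 0.4697i)|00⟩ - 0.2572|01⟩ + (0.4618 + 0.4697i)|10⟩ - 0.2572|11⟩

H on qubit 0 mixes each pair of kets that differ only in qubit 0: amplitudes (a, b) of (|…0…⟩, |…1…⟩) become ((a + b)/√2, (a − b)/√2). Kets absent from the input have amplitude 0.
(|00⟩, |10⟩): (a, b) = (0.6531, -0.6642i) → ((0.4618 - 0.4697i), (0.4618 + 0.4697i))
(|01⟩, |11⟩): (a, b) = (-0.3637, 0) → (-0.2572, -0.2572)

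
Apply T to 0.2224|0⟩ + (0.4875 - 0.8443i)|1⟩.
0.2224|0⟩ + (0.9417 - 0.2523i)|1⟩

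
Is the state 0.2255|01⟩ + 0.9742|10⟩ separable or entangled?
Entangled

Writing the state as a|00⟩ + b|01⟩ + c|10⟩ + d|11⟩, it is a product state iff ad − bc = 0.
Here (a, b, c, d) = (0, 0.2255, 0.9742, 0): ad − bc = (0)(0) − (0.2255)(0.9742) = -0.2197 ≠ 0, so the state is entangled.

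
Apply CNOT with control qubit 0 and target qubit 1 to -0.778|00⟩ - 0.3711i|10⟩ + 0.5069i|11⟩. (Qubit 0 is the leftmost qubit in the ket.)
-0.778|00⟩ + 0.5069i|10⟩ - 0.3711i|11⟩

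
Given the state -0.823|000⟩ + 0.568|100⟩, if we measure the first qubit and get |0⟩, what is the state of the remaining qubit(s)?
-|00⟩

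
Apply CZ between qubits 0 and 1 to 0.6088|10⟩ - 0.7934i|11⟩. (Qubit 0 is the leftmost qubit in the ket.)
0.6088|10⟩ + 0.7934i|11⟩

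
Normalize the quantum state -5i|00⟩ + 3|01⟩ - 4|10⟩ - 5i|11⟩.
-(1/√3)i|00⟩ + 0.3464|01⟩ - 0.4619|10⟩ - (1/√3)i|11⟩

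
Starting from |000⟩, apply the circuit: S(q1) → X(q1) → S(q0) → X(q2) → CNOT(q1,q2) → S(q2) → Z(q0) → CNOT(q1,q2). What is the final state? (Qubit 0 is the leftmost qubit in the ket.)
|011⟩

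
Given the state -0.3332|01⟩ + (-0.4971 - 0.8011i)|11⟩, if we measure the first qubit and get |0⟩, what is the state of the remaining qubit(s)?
-|1⟩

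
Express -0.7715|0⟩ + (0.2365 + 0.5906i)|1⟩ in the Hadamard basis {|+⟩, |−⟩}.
(-0.3783 + 0.4176i)|+⟩ + (-0.7128 - 0.4176i)|−⟩

With |ψ⟩ = α|0⟩ + β|1⟩, the Hadamard-basis coefficients are ⟨+|ψ⟩ = (α + β)/√2 and ⟨−|ψ⟩ = (α − β)/√2.
Here α = -0.7715, β = (0.2365 + 0.5906i): (α + β)/√2 = (-0.3783 + 0.4176i), (α − β)/√2 = (-0.7128 - 0.4176i).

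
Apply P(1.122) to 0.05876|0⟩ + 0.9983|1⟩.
0.05876|0⟩ + (0.4331 + 0.8994i)|1⟩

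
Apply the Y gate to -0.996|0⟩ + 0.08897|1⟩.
-0.08897i|0⟩ - 0.996i|1⟩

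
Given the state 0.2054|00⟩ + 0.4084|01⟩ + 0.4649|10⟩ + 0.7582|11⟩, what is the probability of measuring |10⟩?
0.2161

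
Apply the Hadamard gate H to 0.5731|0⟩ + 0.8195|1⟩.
0.9847|0⟩ - 0.1742|1⟩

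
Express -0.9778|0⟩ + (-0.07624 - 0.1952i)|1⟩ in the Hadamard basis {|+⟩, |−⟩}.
(-0.7453 - 0.138i)|+⟩ + (-0.6375 + 0.138i)|−⟩

With |ψ⟩ = α|0⟩ + β|1⟩, the Hadamard-basis coefficients are ⟨+|ψ⟩ = (α + β)/√2 and ⟨−|ψ⟩ = (α − β)/√2.
Here α = -0.9778, β = (-0.07624 - 0.1952i): (α + β)/√2 = (-0.7453 - 0.138i), (α − β)/√2 = (-0.6375 + 0.138i).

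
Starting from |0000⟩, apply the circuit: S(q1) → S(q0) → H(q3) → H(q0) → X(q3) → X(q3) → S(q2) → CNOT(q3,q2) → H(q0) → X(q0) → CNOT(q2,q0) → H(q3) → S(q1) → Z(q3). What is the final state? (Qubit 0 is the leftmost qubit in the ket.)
1/2|0010⟩ + 1/2|0011⟩ + 1/2|1000⟩ - 1/2|1001⟩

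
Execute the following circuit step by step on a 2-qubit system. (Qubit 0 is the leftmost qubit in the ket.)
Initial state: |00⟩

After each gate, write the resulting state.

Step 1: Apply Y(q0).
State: i|10⟩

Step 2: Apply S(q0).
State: -|10⟩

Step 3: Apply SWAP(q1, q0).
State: -|01⟩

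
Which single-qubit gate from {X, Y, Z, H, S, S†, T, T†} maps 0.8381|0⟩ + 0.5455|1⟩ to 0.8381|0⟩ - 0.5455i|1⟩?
S†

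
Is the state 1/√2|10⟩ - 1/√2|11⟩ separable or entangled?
Separable

Writing the state as a|00⟩ + b|01⟩ + c|10⟩ + d|11⟩, it is a product state iff ad − bc = 0.
Here (a, b, c, d) = (0, 0, 1/√2, -1/√2): ad − bc = (0)(-1/√2) − (0)(1/√2) = 0, so the state is separable.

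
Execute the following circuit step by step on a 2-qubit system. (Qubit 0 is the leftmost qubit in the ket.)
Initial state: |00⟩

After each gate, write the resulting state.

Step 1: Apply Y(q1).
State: i|01⟩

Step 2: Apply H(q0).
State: (1/√2)i|01⟩ + (1/√2)i|11⟩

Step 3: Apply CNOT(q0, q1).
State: (1/√2)i|01⟩ + (1/√2)i|10⟩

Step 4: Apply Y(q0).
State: 1/√2|00⟩ - 1/√2|11⟩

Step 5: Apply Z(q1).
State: 1/√2|00⟩ + 1/√2|11⟩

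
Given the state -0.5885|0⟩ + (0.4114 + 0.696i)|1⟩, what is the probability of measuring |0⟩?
0.3463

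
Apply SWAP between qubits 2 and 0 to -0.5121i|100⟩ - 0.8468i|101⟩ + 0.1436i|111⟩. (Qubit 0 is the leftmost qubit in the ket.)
-0.5121i|001⟩ - 0.8468i|101⟩ + 0.1436i|111⟩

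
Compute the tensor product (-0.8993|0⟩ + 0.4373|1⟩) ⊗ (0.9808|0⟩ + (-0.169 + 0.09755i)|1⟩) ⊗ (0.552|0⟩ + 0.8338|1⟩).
-0.4869|000⟩ - 0.7354|001⟩ + (0.08389 - 0.04843i)|010⟩ + (0.1267 - 0.07315i)|011⟩ + 0.2368|100⟩ + 0.3576|101⟩ + (-0.04079 + 0.02355i)|110⟩ + (-0.06162 + 0.03557i)|111⟩

amp(|b₁b₂…⟩) = product of the factor amplitudes for bits b₁, b₂, …; only kets whose every factor amplitude is nonzero survive.
|000⟩: (-0.8993)(0.9808)(0.552) = -0.4869
|001⟩: (-0.8993)(0.9808)(0.8338) = -0.7354
|010⟩: (-0.8993)(-0.169 + 0.09755i)(0.552) = (0.08389 - 0.04843i)
|011⟩: (-0.8993)(-0.169 + 0.09755i)(0.8338) = (0.1267 - 0.07315i)
|100⟩: (0.4373)(0.9808)(0.552) = 0.2368
|101⟩: (0.4373)(0.9808)(0.8338) = 0.3576
|110⟩: (0.4373)(-0.169 + 0.09755i)(0.552) = (-0.04079 + 0.02355i)
|111⟩: (0.4373)(-0.169 + 0.09755i)(0.8338) = (-0.06162 + 0.03557i)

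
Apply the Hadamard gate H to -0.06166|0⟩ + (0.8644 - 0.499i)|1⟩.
(0.5676 - 0.3528i)|0⟩ + (-0.6548 + 0.3528i)|1⟩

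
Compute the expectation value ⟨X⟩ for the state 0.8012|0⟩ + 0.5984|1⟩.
0.9589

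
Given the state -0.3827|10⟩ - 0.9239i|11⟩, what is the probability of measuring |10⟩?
0.1465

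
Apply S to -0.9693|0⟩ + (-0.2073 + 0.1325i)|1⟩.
-0.9693|0⟩ + (-0.1325 - 0.2073i)|1⟩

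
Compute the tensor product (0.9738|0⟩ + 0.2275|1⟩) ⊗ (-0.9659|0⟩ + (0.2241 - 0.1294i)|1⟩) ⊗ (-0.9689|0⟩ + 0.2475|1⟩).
0.9113|000⟩ - 0.2328|001⟩ + (-0.2114 + 0.1221i)|010⟩ + (0.05401 - 0.03119i)|011⟩ + 0.2129|100⟩ - 0.05439|101⟩ + (-0.0494 + 0.02852i)|110⟩ + (0.01262 - 0.007286i)|111⟩

amp(|b₁b₂…⟩) = product of the factor amplitudes for bits b₁, b₂, …; only kets whose every factor amplitude is nonzero survive.
|000⟩: (0.9738)(-0.9659)(-0.9689) = 0.9113
|001⟩: (0.9738)(-0.9659)(0.2475) = -0.2328
|010⟩: (0.9738)(0.2241 - 0.1294i)(-0.9689) = (-0.2114 + 0.1221i)
|011⟩: (0.9738)(0.2241 - 0.1294i)(0.2475) = (0.05401 - 0.03119i)
|100⟩: (0.2275)(-0.9659)(-0.9689) = 0.2129
|101⟩: (0.2275)(-0.9659)(0.2475) = -0.05439
|110⟩: (0.2275)(0.2241 - 0.1294i)(-0.9689) = (-0.0494 + 0.02852i)
|111⟩: (0.2275)(0.2241 - 0.1294i)(0.2475) = (0.01262 - 0.007286i)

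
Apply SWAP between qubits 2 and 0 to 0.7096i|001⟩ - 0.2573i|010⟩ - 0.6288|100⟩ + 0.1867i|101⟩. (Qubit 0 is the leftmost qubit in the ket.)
-0.6288|001⟩ - 0.2573i|010⟩ + 0.7096i|100⟩ + 0.1867i|101⟩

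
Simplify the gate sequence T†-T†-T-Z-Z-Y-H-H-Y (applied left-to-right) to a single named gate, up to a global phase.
T†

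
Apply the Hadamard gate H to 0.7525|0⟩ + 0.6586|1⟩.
0.9978|0⟩ + 0.0664|1⟩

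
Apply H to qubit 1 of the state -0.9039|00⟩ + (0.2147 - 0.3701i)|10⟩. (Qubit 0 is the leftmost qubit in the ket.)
-0.6392|00⟩ - 0.6392|01⟩ + (0.1518 - 0.2617i)|10⟩ + (0.1518 - 0.2617i)|11⟩

H on qubit 1 mixes each pair of kets that differ only in qubit 1: amplitudes (a, b) of (|…0…⟩, |…1…⟩) become ((a + b)/√2, (a − b)/√2). Kets absent from the input have amplitude 0.
(|00⟩, |01⟩): (a, b) = (-0.9039, 0) → (-0.6392, -0.6392)
(|10⟩, |11⟩): (a, b) = ((0.2147 - 0.3701i), 0) → ((0.1518 - 0.2617i), (0.1518 - 0.2617i))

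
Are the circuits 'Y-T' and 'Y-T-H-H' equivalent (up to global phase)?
Yes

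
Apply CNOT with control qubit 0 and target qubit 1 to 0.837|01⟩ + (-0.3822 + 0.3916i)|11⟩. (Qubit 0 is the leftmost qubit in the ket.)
0.837|01⟩ + (-0.3822 + 0.3916i)|10⟩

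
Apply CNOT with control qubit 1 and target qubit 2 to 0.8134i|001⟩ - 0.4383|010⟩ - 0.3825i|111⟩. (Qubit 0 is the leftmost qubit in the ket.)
0.8134i|001⟩ - 0.4383|011⟩ - 0.3825i|110⟩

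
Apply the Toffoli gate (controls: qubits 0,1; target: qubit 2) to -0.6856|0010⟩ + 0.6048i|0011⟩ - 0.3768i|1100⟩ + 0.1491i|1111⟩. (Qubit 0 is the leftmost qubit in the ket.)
-0.6856|0010⟩ + 0.6048i|0011⟩ + 0.1491i|1101⟩ - 0.3768i|1110⟩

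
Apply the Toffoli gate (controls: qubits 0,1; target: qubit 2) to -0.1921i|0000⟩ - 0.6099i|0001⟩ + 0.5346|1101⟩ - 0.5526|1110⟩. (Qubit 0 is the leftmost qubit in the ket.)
-0.1921i|0000⟩ - 0.6099i|0001⟩ - 0.5526|1100⟩ + 0.5346|1111⟩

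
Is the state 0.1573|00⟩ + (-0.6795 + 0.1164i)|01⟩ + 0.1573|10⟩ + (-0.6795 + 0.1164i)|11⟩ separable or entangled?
Separable

Writing the state as a|00⟩ + b|01⟩ + c|10⟩ + d|11⟩, it is a product state iff ad − bc = 0.
Here (a, b, c, d) = (0.1573, (-0.6795 + 0.1164i), 0.1573, (-0.6795 + 0.1164i)): ad − bc = (0.1573)(-0.6795 + 0.1164i) − (-0.6795 + 0.1164i)(0.1573) = 0, so the state is separable.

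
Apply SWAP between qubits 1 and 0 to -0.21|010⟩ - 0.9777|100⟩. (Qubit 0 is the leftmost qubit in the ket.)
-0.9777|010⟩ - 0.21|100⟩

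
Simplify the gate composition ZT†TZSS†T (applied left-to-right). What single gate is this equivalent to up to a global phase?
T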